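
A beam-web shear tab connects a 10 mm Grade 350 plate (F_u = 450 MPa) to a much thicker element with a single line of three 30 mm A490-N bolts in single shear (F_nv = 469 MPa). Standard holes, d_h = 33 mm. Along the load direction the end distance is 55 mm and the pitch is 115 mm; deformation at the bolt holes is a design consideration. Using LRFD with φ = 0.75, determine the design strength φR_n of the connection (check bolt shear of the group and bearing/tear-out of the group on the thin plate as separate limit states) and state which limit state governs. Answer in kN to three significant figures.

642 kN (bearing governs)

Bolt shear: A_b = π·30²/4 = 706.9 mm²; R_n = 469 × 706.9 × 3 × 1 / 1000 = 994.5 kN → 0.75 × 994.5 = 746 kN.
Bearing (1.2 l_c t F_u ≤ 2.4 d t F_u): upper limit = 2.4·30·10·450 / 1000 = 324 kN.
  Edge l_c = 55 − 33/2 = 38.5 → r_n = 207.9 kN; interior l_c = 115 − 33 = 82 → r_n = 324 kN.
  R_n,bearing = 1·207.9 + 2·324 = 855.9 kN → 0.75 × 855.9 = 642 kN.
Bearing governs: 642 kN.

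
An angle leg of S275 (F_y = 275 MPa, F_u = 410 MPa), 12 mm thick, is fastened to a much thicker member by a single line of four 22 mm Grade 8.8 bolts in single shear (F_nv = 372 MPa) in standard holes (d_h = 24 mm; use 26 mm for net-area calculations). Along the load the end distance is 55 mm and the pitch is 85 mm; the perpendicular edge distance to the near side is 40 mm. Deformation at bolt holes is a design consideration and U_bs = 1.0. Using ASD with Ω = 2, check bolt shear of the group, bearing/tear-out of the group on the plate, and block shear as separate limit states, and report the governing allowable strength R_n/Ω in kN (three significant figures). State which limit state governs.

283 kN (bolt shear governs)

Bolt shear: A_b = π·22²/4 = 380.1 mm²; R_n = 372 × 380.1 × 4 × 1 / 1000 = 565.6 kN → 565.6 / 2 = 283 kN.
Bearing: edge l_c = 43, r_n = 253.9 kN; interior l_c = 61, r_n = 259.8 kN; R_n = 253.9 + 3·259.8 = 1033 kN → 517 kN.
Block shear: A_gv = 3720, A_nv = 2628, A_nt = 324 mm²; R_n = min(0.6F_uA_nv, 0.6F_yA_gv) + U_bs·F_u·A_nt = 746.6 kN → 373 kN.
Bolt shear governs: 283 kN.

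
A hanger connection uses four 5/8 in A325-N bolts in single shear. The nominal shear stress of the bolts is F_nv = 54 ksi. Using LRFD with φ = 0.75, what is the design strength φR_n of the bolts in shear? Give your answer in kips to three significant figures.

49.7 kips

A_b = π × 0.625² / 4 = 0.3068 in².
R_n = F_nv · A_b · n · n_s = 54 × 0.3068 × 4 × 1 = 66.27 kips.
Design strength φR_n = 0.75 × 66.27 = 49.7 kips.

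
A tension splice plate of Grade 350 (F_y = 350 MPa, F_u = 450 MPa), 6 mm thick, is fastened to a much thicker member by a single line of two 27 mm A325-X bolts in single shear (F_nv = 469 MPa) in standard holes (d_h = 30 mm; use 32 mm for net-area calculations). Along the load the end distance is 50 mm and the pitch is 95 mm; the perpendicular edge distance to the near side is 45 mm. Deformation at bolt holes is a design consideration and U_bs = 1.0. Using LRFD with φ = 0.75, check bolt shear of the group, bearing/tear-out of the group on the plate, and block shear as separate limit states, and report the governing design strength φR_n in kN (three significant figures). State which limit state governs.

177 kN (block shear governs)

Bolt shear: A_b = π·27²/4 = 572.6 mm²; R_n = 469 × 572.6 × 2 × 1 / 1000 = 537.1 kN → 0.75 × 537.1 = 403 kN.
Bearing: edge l_c = 35, r_n = 113.4 kN; interior l_c = 65, r_n = 175 kN; R_n = 113.4 + 1·175 = 288.4 kN → 216 kN.
Block shear: A_gv = 870, A_nv = 582, A_nt = 174 mm²; R_n = min(0.6F_uA_nv, 0.6F_yA_gv) + U_bs·F_u·A_nt = 235.4 kN → 177 kN.
Block shear governs: 177 kN.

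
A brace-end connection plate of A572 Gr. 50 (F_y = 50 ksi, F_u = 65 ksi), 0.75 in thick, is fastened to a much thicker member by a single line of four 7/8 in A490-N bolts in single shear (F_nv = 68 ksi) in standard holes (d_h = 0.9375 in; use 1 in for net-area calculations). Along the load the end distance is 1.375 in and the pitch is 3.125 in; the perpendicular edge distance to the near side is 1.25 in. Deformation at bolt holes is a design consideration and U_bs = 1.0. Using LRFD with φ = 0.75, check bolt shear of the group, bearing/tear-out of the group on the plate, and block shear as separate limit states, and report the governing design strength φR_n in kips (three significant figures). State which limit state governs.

123 kips (bolt shear governs)

Bolt shear: A_b = π·0.875²/4 = 0.6013 in²; R_n = 68 × 0.6013 × 4 × 1 = 163.6 kips → 0.75 × 163.6 = 123 kips.
Bearing: edge l_c = 0.9062, r_n = 53.02 kips; interior l_c = 2.188, r_n = 102.4 kips; R_n = 53.02 + 3·102.4 = 360.1 kips → 270 kips.
Block shear: A_gv = 8.062, A_nv = 5.438, A_nt = 0.5625 in²; R_n = min(0.6F_uA_nv, 0.6F_yA_gv) + U_bs·F_u·A_nt = 248.6 kips → 186 kips.
Bolt shear governs: 123 kips.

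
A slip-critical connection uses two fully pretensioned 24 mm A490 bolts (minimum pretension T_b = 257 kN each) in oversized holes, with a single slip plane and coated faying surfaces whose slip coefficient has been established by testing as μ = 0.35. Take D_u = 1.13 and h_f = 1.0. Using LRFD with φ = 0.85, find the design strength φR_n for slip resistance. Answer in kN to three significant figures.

173 kN

R_n = μ · D_u · h_f · T_b · n_s · n_b = 0.35 × 1.13 × 1.0 × 257 × 1 × 2 = 203.3 kN.
Design strength φR_n = 0.85 × 203.3 = 173 kN.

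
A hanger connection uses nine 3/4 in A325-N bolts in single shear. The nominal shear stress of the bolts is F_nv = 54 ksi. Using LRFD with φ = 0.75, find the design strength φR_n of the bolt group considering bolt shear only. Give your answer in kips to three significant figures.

161 kips

A_b = π × 0.75² / 4 = 0.4418 in².
R_n = F_nv · A_b · n · n_s = 54 × 0.4418 × 9 × 1 = 214.7 kips.
Design strength φR_n = 0.75 × 214.7 = 161 kips.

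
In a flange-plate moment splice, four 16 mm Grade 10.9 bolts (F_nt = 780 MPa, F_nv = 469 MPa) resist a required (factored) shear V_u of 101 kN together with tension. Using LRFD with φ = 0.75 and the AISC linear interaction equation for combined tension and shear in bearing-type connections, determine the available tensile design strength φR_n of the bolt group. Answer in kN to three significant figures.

A_b = π·16²/4 = 201.1 mm²; f_rv = 101 × 1000 / (4 × 201.1) = 125.6 MPa.
F'_nt = 1.3 F_nt − (F_nt / φF_nv) f_rv = 1.3·780 − (780/(0.75·469))·125.6 = 735.5 MPa, capped at F_nt → F'_nt = 735.5 MPa.
R_n = F'_nt · A_b · n = 735.5 × 201.1 × 4 / 1000 = 591.5 kN.
Design strength φR_n = 0.75 × 591.5 = 444 kN.

444 kN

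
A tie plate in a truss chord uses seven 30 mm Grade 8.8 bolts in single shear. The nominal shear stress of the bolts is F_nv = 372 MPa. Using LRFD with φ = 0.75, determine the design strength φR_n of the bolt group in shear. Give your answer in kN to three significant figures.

1380 kN

A_b = π × 30² / 4 = 706.9 mm².
R_n = F_nv · A_b · n · n_s = 372 × 706.9 × 7 × 1 / 1000 = 1841 kN.
Design strength φR_n = 0.75 × 1841 = 1380 kN.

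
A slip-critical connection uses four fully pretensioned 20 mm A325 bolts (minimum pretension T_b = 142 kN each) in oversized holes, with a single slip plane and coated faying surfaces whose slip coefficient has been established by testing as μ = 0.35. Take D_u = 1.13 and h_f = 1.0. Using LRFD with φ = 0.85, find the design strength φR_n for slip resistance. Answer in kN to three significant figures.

R_n = μ · D_u · h_f · T_b · n_s · n_b = 0.35 × 1.13 × 1.0 × 142 × 1 × 4 = 224.6 kN.
Design strength φR_n = 0.85 × 224.6 = 191 kN.

191 kN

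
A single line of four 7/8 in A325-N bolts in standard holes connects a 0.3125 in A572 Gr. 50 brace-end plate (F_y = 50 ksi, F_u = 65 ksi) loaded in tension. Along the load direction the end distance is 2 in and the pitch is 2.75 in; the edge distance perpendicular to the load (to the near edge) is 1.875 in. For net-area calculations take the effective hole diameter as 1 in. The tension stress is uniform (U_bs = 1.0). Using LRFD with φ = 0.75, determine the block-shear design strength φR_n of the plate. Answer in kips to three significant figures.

82.6 kips

Shear plane L_v = 2 + 3·2.75 = 10.25 in; A_gv = 10.25 × 0.3125 = 3.203 in².
A_nv = (10.25 − 3.5·1) × 0.3125 = 2.109 in².
A_nt = (1.875 − 0.5·1) × 0.3125 = 0.4297 in².
0.6 F_u A_nv = 82.27 kips; 0.6 F_y A_gv = 96.09 kips → shear rupture governs the shear term.
R_n = 82.27 + 1.0 × 65 × 0.4297 = 110.2 kips.
Design strength φR_n = 0.75 × 110.2 = 82.6 kips.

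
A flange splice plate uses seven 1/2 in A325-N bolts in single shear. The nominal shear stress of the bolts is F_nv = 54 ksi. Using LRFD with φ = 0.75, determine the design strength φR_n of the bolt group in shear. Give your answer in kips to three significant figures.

A_b = π × 0.5² / 4 = 0.1963 in².
R_n = F_nv · A_b · n · n_s = 54 × 0.1963 × 7 × 1 = 74.22 kips.
Design strength φR_n = 0.75 × 74.22 = 55.7 kips.

55.7 kips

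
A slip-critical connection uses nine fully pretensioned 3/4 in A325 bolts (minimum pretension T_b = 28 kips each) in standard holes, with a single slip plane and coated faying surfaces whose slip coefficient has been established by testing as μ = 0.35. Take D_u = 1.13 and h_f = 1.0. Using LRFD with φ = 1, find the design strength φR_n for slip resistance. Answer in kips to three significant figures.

99.7 kips

R_n = μ · D_u · h_f · T_b · n_s · n_b = 0.35 × 1.13 × 1.0 × 28 × 1 × 9 = 99.67 kips.
Design strength φR_n = 1 × 99.67 = 99.7 kips.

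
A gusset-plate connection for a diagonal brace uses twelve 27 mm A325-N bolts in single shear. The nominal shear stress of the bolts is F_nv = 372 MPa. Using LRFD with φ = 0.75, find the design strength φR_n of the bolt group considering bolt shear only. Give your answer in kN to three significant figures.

A_b = π × 27² / 4 = 572.6 mm².
R_n = F_nv · A_b · n · n_s = 372 × 572.6 × 12 × 1 / 1000 = 2556 kN.
Design strength φR_n = 0.75 × 2556 = 1920 kN.

1920 kN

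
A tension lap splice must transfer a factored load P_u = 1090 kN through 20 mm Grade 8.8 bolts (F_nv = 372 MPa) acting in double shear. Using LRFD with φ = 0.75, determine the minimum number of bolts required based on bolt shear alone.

7 bolts

A_b = π·20²/4 = 314.2 mm².
Per-bolt design strength φR_n = 0.75 × 372 × 314.2 × 2 / 1000 = 175.3 kN.
n ≥ 1090 / 175.3 = 6.218 → use 7 bolts.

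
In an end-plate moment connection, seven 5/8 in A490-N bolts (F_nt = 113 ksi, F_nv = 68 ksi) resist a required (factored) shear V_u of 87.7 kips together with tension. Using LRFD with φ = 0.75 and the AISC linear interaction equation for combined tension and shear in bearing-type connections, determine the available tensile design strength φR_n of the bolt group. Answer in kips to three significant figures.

90.9 kips

A_b = π·0.625²/4 = 0.3068 in²; f_rv = 87.7 / (7 × 0.3068) = 40.84 ksi.
F'_nt = 1.3 F_nt − (F_nt / φF_nv) f_rv = 1.3·113 − (113/(0.75·68))·40.84 = 56.42 ksi, capped at F_nt → F'_nt = 56.42 ksi.
R_n = F'_nt · A_b · n = 56.42 × 0.3068 × 7 = 121.2 kips.
Design strength φR_n = 0.75 × 121.2 = 90.9 kips.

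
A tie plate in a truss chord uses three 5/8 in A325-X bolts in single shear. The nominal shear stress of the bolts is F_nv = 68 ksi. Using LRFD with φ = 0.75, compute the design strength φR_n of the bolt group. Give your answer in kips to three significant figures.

A_b = π × 0.625² / 4 = 0.3068 in².
R_n = F_nv · A_b · n · n_s = 68 × 0.3068 × 3 × 1 = 62.59 kips.
Design strength φR_n = 0.75 × 62.59 = 46.9 kips.

46.9 kips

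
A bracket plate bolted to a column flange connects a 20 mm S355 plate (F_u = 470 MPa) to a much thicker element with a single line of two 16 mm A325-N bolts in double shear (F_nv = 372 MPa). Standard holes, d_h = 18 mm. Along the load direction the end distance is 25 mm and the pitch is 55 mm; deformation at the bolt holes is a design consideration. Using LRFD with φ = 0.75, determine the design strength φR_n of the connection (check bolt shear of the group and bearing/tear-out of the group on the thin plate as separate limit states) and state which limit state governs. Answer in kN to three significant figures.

Bolt shear: A_b = π·16²/4 = 201.1 mm²; R_n = 372 × 201.1 × 2 × 2 / 1000 = 299.2 kN → 0.75 × 299.2 = 224 kN.
Bearing (1.2 l_c t F_u ≤ 2.4 d t F_u): upper limit = 2.4·16·20·470 / 1000 = 361 kN.
  Edge l_c = 25 − 18/2 = 16 → r_n = 180.5 kN; interior l_c = 55 − 18 = 37 → r_n = 361 kN.
  R_n,bearing = 1·180.5 + 1·361 = 541.4 kN → 0.75 × 541.4 = 406 kN.
Bolt shear governs: 224 kN.

224 kN (bolt shear governs)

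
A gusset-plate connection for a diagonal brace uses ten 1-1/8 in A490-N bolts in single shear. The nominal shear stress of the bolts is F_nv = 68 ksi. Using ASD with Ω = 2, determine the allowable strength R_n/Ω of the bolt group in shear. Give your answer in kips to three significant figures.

338 kips

A_b = π × 1.125² / 4 = 0.994 in².
R_n = F_nv · A_b · n · n_s = 68 × 0.994 × 10 × 1 = 675.9 kips.
Allowable strength R_n/Ω = 675.9 / 2 = 338 kips.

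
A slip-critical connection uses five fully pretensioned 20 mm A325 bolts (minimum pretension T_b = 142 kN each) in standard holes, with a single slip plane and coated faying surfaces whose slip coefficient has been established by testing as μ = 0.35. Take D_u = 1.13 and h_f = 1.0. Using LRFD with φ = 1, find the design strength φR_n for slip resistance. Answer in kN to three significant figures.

281 kN

R_n = μ · D_u · h_f · T_b · n_s · n_b = 0.35 × 1.13 × 1.0 × 142 × 1 × 5 = 280.8 kN.
Design strength φR_n = 1 × 280.8 = 281 kN.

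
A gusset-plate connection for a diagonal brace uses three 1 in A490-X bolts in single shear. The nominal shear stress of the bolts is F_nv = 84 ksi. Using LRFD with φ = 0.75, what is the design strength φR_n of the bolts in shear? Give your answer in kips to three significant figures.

148 kips

A_b = π × 1² / 4 = 0.7854 in².
R_n = F_nv · A_b · n · n_s = 84 × 0.7854 × 3 × 1 = 197.9 kips.
Design strength φR_n = 0.75 × 197.9 = 148 kips.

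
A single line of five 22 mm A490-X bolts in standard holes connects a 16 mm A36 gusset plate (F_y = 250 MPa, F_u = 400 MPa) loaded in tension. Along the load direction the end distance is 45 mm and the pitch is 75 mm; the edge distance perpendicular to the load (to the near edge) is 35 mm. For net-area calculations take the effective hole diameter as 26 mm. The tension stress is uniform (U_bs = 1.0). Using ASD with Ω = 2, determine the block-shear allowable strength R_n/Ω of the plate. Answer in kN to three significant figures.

Shear plane L_v = 45 + 4·75 = 345 mm; A_gv = 345 × 16 = 5520 mm².
A_nv = (345 − 4.5·26) × 16 = 3648 mm².
A_nt = (35 − 0.5·26) × 16 = 352 mm².
0.6 F_u A_nv = 875.5 kN; 0.6 F_y A_gv = 828 kN → shear yielding governs the shear term.
R_n = 828 + 1.0 × 400 × 352 / 1000 = 968.8 kN.
Allowable strength R_n/Ω = 968.8 / 2 = 484 kN.

484 kN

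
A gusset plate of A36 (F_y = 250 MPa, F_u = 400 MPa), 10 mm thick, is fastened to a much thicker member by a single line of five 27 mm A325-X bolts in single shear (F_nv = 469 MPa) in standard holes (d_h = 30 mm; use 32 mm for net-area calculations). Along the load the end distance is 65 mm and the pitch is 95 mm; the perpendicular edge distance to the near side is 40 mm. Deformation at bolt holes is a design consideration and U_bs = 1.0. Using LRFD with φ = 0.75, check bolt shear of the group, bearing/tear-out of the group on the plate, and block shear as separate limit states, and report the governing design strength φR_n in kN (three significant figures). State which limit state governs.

Bolt shear: A_b = π·27²/4 = 572.6 mm²; R_n = 469 × 572.6 × 5 × 1 / 1000 = 1343 kN → 0.75 × 1343 = 1010 kN.
Bearing: edge l_c = 50, r_n = 240 kN; interior l_c = 65, r_n = 259.2 kN; R_n = 240 + 4·259.2 = 1277 kN → 958 kN.
Block shear: A_gv = 4450, A_nv = 3010, A_nt = 240 mm²; R_n = min(0.6F_uA_nv, 0.6F_yA_gv) + U_bs·F_u·A_nt = 763.5 kN → 573 kN.
Block shear governs: 573 kN.

573 kN (block shear governs)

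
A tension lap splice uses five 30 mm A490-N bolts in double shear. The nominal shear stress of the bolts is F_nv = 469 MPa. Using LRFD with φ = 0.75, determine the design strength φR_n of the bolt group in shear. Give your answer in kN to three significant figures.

A_b = π × 30² / 4 = 706.9 mm².
R_n = F_nv · A_b · n · n_s = 469 × 706.9 × 5 × 2 / 1000 = 3315 kN.
Design strength φR_n = 0.75 × 3315 = 2490 kN.

2490 kN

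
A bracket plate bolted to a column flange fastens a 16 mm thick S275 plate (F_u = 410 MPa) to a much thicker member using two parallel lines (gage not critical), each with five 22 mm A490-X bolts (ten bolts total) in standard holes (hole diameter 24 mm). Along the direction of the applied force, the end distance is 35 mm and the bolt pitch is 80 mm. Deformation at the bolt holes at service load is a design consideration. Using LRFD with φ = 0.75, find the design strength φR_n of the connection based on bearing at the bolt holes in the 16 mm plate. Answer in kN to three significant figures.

2350 kN

Per bolt r_n = 1.2 l_c t F_u ≤ 2.4 d t F_u; upper limit = 2.4 × 22 × 16 × 410 / 1000 = 346.4 kN.
Edge bolt: l_c = 35 − 24/2 = 23 mm → 1.2 × 23 × 16 × 410 / 1000 = 181.1 → r_n = 181.1 kN.
Interior bolts: l_c = 80 − 24 = 56 mm → 1.2 × 56 × 16 × 410 / 1000 = 440.8 → r_n = 346.4 kN.
R_n = 2 × 181.1 + 8 × 346.4 = 3133 kN.
Design strength φR_n = 0.75 × 3133 = 2350 kN.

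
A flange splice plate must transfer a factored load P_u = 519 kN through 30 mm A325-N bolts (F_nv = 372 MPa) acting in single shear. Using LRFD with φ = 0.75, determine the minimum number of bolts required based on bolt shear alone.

A_b = π·30²/4 = 706.9 mm².
Per-bolt design strength φR_n = 0.75 × 372 × 706.9 × 1 / 1000 = 197.2 kN.
n ≥ 519 / 197.2 = 2.632 → use 3 bolts.

3 bolts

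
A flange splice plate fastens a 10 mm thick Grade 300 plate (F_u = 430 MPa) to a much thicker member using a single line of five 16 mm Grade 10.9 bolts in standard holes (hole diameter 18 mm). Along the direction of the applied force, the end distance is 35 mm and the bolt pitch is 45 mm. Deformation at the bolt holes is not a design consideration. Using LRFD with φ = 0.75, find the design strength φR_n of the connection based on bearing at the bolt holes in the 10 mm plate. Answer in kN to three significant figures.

Per bolt r_n = 1.5 l_c t F_u ≤ 3.0 d t F_u; upper limit = 3.0 × 16 × 10 × 430 / 1000 = 206.4 kN.
Edge bolt: l_c = 35 − 18/2 = 26 mm → 1.5 × 26 × 10 × 430 / 1000 = 167.7 → r_n = 167.7 kN.
Interior bolts: l_c = 45 − 18 = 27 mm → 1.5 × 27 × 10 × 430 / 1000 = 174.2 → r_n = 174.2 kN.
R_n = 1 × 167.7 + 4 × 174.2 = 864.3 kN.
Design strength φR_n = 0.75 × 864.3 = 648 kN.

648 kN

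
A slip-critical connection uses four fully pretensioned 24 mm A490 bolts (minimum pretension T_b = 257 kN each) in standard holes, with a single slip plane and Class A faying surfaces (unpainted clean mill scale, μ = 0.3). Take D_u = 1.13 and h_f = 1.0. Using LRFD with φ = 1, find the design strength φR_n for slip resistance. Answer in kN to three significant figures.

R_n = μ · D_u · h_f · T_b · n_s · n_b = 0.3 × 1.13 × 1.0 × 257 × 1 × 4 = 348.5 kN.
Design strength φR_n = 1 × 348.5 = 348 kN.

348 kN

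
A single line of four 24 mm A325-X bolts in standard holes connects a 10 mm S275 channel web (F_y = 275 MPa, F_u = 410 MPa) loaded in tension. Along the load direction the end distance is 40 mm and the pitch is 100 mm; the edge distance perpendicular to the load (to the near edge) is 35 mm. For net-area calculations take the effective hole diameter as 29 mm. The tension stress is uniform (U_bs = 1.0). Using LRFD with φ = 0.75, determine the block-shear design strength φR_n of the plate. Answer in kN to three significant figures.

Shear plane L_v = 40 + 3·100 = 340 mm; A_gv = 340 × 10 = 3400 mm².
A_nv = (340 − 3.5·29) × 10 = 2385 mm².
A_nt = (35 − 0.5·29) × 10 = 205 mm².
0.6 F_u A_nv = 586.7 kN; 0.6 F_y A_gv = 561 kN → shear yielding governs the shear term.
R_n = 561 + 1.0 × 410 × 205 / 1000 = 645 kN.
Design strength φR_n = 0.75 × 645 = 484 kN.

484 kN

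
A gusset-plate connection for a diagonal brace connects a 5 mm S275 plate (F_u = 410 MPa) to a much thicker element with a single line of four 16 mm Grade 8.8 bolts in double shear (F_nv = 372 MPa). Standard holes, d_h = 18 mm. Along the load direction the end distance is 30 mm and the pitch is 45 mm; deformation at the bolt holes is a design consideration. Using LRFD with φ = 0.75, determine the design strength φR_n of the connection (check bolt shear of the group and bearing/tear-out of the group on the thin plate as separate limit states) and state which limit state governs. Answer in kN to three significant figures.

Bolt shear: A_b = π·16²/4 = 201.1 mm²; R_n = 372 × 201.1 × 4 × 2 / 1000 = 598.4 kN → 0.75 × 598.4 = 449 kN.
Bearing (1.2 l_c t F_u ≤ 2.4 d t F_u): upper limit = 2.4·16·5·410 / 1000 = 78.72 kN.
  Edge l_c = 30 − 18/2 = 21 → r_n = 51.66 kN; interior l_c = 45 − 18 = 27 → r_n = 66.42 kN.
  R_n,bearing = 1·51.66 + 3·66.42 = 250.9 kN → 0.75 × 250.9 = 188 kN.
Bearing governs: 188 kN.

188 kN (bearing governs)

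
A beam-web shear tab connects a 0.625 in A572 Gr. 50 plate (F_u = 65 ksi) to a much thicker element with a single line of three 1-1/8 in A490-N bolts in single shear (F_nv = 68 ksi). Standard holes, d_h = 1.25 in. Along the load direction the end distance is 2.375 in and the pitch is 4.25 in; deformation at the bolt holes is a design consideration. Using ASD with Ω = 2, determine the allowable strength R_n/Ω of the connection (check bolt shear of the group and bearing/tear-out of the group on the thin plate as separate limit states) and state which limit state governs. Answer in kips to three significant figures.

101 kips (bolt shear governs)

Bolt shear: A_b = π·1.125²/4 = 0.994 in²; R_n = 68 × 0.994 × 3 × 1 = 202.8 kips → 202.8 / 2 = 101 kips.
Bearing (1.2 l_c t F_u ≤ 2.4 d t F_u): upper limit = 2.4·1.125·0.625·65 = 109.7 kips.
  Edge l_c = 2.375 − 1.25/2 = 1.75 → r_n = 85.31 kips; interior l_c = 4.25 − 1.25 = 3 → r_n = 109.7 kips.
  R_n,bearing = 1·85.31 + 2·109.7 = 304.7 kips → 304.7 / 2 = 152 kips.
Bolt shear governs: 101 kips.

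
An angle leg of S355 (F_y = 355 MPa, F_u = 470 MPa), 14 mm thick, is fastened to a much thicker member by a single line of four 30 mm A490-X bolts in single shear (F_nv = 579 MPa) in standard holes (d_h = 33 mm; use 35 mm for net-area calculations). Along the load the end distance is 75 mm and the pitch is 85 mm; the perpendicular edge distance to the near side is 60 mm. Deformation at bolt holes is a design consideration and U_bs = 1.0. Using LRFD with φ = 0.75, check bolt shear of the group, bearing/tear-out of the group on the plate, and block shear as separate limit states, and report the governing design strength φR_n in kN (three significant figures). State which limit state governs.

Bolt shear: A_b = π·30²/4 = 706.9 mm²; R_n = 579 × 706.9 × 4 × 1 / 1000 = 1637 kN → 0.75 × 1637 = 1230 kN.
Bearing: edge l_c = 58.5, r_n = 461.9 kN; interior l_c = 52, r_n = 410.6 kN; R_n = 461.9 + 3·410.6 = 1694 kN → 1270 kN.
Block shear: A_gv = 4620, A_nv = 2905, A_nt = 595 mm²; R_n = min(0.6F_uA_nv, 0.6F_yA_gv) + U_bs·F_u·A_nt = 1099 kN → 824 kN.
Block shear governs: 824 kN.

824 kN (block shear governs)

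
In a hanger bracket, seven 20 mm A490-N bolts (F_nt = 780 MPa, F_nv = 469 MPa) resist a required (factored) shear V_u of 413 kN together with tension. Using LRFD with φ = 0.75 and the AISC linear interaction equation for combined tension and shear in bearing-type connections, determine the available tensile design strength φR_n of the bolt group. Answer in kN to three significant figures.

A_b = π·20²/4 = 314.2 mm²; f_rv = 413 × 1000 / (7 × 314.2) = 187.8 MPa.
F'_nt = 1.3 F_nt − (F_nt / φF_nv) f_rv = 1.3·780 − (780/(0.75·469))·187.8 = 597.6 MPa, capped at F_nt → F'_nt = 597.6 MPa.
R_n = F'_nt · A_b · n = 597.6 × 314.2 × 7 / 1000 = 1314 kN.
Design strength φR_n = 0.75 × 1314 = 986 kN.

986 kN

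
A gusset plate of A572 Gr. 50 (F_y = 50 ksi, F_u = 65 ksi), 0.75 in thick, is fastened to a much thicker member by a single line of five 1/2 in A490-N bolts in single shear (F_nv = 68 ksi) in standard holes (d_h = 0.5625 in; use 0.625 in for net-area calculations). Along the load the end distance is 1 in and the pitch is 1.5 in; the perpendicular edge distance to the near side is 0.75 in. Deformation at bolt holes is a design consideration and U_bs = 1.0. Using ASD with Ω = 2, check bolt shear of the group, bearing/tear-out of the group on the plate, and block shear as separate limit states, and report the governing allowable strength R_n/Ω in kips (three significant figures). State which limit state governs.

33.4 kips (bolt shear governs)

Bolt shear: A_b = π·0.5²/4 = 0.1963 in²; R_n = 68 × 0.1963 × 5 × 1 = 66.76 kips → 66.76 / 2 = 33.4 kips.
Bearing: edge l_c = 0.7188, r_n = 42.05 kips; interior l_c = 0.9375, r_n = 54.84 kips; R_n = 42.05 + 4·54.84 = 261.4 kips → 131 kips.
Block shear: A_gv = 5.25, A_nv = 3.141, A_nt = 0.3281 in²; R_n = min(0.6F_uA_nv, 0.6F_yA_gv) + U_bs·F_u·A_nt = 143.8 kips → 71.9 kips.
Bolt shear governs: 33.4 kips.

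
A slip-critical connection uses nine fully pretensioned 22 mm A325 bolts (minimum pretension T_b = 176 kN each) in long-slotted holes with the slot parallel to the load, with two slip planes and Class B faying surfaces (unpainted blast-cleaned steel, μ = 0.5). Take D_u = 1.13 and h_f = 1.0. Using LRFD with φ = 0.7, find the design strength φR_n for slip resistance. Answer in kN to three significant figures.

R_n = μ · D_u · h_f · T_b · n_s · n_b = 0.5 × 1.13 × 1.0 × 176 × 2 × 9 = 1790 kN.
Design strength φR_n = 0.7 × 1790 = 1250 kN.

1250 kN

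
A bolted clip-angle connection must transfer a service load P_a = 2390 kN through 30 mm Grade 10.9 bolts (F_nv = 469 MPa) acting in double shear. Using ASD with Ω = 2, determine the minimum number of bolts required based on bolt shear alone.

8 bolts

A_b = π·30²/4 = 706.9 mm².
Per-bolt allowable strength R_n/Ω = 469 × 706.9 × 2 / 1000 / 2 = 331.5 kN.
n ≥ 2390 / 331.5 = 7.209 → use 8 bolts.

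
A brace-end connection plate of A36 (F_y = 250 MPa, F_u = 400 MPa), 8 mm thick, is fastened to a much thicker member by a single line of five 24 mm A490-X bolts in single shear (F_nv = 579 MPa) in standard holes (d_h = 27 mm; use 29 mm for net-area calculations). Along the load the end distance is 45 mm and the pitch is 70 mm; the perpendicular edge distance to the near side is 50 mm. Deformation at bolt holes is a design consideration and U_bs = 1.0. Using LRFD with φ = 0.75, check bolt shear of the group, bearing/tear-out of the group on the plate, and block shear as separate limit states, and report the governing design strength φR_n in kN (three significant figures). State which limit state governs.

Bolt shear: A_b = π·24²/4 = 452.4 mm²; R_n = 579 × 452.4 × 5 × 1 / 1000 = 1310 kN → 0.75 × 1310 = 982 kN.
Bearing: edge l_c = 31.5, r_n = 121 kN; interior l_c = 43, r_n = 165.1 kN; R_n = 121 + 4·165.1 = 781.4 kN → 586 kN.
Block shear: A_gv = 2600, A_nv = 1556, A_nt = 284 mm²; R_n = min(0.6F_uA_nv, 0.6F_yA_gv) + U_bs·F_u·A_nt = 487 kN → 365 kN.
Block shear governs: 365 kN.

365 kN (block shear governs)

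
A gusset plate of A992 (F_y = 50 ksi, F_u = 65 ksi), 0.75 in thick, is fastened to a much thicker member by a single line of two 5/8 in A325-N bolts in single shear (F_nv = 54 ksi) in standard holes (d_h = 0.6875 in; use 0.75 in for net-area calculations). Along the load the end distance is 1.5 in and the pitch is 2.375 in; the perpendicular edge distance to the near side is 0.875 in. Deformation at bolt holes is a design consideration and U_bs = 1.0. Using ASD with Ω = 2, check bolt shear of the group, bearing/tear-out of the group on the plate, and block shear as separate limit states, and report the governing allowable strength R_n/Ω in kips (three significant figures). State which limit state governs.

16.6 kips (bolt shear governs)

Bolt shear: A_b = π·0.625²/4 = 0.3068 in²; R_n = 54 × 0.3068 × 2 × 1 = 33.13 kips → 33.13 / 2 = 16.6 kips.
Bearing: edge l_c = 1.156, r_n = 67.64 kips; interior l_c = 1.688, r_n = 73.12 kips; R_n = 67.64 + 1·73.12 = 140.8 kips → 70.4 kips.
Block shear: A_gv = 2.906, A_nv = 2.062, A_nt = 0.375 in²; R_n = min(0.6F_uA_nv, 0.6F_yA_gv) + U_bs·F_u·A_nt = 104.8 kips → 52.4 kips.
Bolt shear governs: 16.6 kips.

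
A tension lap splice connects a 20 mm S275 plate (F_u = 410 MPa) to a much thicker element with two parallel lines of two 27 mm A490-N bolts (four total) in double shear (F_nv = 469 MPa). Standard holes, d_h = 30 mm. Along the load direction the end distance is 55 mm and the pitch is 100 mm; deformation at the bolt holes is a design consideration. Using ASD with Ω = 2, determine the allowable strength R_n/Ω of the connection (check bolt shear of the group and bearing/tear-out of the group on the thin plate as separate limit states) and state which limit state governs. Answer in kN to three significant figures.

Bolt shear: A_b = π·27²/4 = 572.6 mm²; R_n = 469 × 572.6 × 4 × 2 / 1000 = 2148 kN → 2148 / 2 = 1070 kN.
Bearing (1.2 l_c t F_u ≤ 2.4 d t F_u): upper limit = 2.4·27·20·410 / 1000 = 531.4 kN.
  Edge l_c = 55 − 30/2 = 40 → r_n = 393.6 kN; interior l_c = 100 − 30 = 70 → r_n = 531.4 kN.
  R_n,bearing = 2·393.6 + 2·531.4 = 1850 kN → 1850 / 2 = 925 kN.
Bearing governs: 925 kN.

925 kN (bearing governs)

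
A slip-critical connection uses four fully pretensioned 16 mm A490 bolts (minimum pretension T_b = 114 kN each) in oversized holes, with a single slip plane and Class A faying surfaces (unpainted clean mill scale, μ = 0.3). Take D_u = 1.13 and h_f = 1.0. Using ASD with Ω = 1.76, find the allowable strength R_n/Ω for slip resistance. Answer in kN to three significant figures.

87.8 kN

R_n = μ · D_u · h_f · T_b · n_s · n_b = 0.3 × 1.13 × 1.0 × 114 × 1 × 4 = 154.6 kN.
Allowable strength R_n/Ω = 154.6 / 1.76 = 87.8 kN.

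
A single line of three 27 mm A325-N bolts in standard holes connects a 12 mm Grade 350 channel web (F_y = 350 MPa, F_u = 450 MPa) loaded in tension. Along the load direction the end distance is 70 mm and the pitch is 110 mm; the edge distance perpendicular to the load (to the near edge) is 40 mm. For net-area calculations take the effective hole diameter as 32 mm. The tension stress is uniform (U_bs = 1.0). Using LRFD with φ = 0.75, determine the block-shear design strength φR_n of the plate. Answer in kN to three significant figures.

Shear plane L_v = 70 + 2·110 = 290 mm; A_gv = 290 × 12 = 3480 mm².
A_nv = (290 − 2.5·32) × 12 = 2520 mm².
A_nt = (40 − 0.5·32) × 12 = 288 mm².
0.6 F_u A_nv = 680.4 kN; 0.6 F_y A_gv = 730.8 kN → shear rupture governs the shear term.
R_n = 680.4 + 1.0 × 450 × 288 / 1000 = 810 kN.
Design strength φR_n = 0.75 × 810 = 608 kN.

608 kN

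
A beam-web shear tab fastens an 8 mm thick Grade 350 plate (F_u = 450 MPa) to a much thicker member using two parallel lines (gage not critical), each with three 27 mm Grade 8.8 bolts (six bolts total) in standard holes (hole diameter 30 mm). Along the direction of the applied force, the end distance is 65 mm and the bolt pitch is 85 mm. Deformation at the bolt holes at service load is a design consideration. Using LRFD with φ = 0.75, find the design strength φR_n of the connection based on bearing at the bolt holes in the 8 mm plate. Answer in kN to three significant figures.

Per bolt r_n = 1.2 l_c t F_u ≤ 2.4 d t F_u; upper limit = 2.4 × 27 × 8 × 450 / 1000 = 233.3 kN.
Edge bolt: l_c = 65 − 30/2 = 50 mm → 1.2 × 50 × 8 × 450 / 1000 = 216 → r_n = 216 kN.
Interior bolts: l_c = 85 − 30 = 55 mm → 1.2 × 55 × 8 × 450 / 1000 = 237.6 → r_n = 233.3 kN.
R_n = 2 × 216 + 4 × 233.3 = 1365 kN.
Design strength φR_n = 0.75 × 1365 = 1020 kN.

1020 kN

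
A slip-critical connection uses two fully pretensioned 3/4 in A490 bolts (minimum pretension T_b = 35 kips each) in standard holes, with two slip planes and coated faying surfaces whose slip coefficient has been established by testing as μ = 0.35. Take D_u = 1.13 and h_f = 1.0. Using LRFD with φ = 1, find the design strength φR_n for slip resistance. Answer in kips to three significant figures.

R_n = μ · D_u · h_f · T_b · n_s · n_b = 0.35 × 1.13 × 1.0 × 35 × 2 × 2 = 55.37 kips.
Design strength φR_n = 1 × 55.37 = 55.4 kips.

55.4 kips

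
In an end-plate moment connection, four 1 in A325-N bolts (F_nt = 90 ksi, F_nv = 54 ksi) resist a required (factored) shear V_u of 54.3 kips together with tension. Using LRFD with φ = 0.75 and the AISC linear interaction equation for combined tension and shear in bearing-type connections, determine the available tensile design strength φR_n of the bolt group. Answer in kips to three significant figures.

185 kips

A_b = π·1²/4 = 0.7854 in²; f_rv = 54.3 / (4 × 0.7854) = 17.28 ksi.
F'_nt = 1.3 F_nt − (F_nt / φF_nv) f_rv = 1.3·90 − (90/(0.75·54))·17.28 = 78.59 ksi, capped at F_nt → F'_nt = 78.59 ksi.
R_n = F'_nt · A_b · n = 78.59 × 0.7854 × 4 = 246.9 kips.
Design strength φR_n = 0.75 × 246.9 = 185 kips.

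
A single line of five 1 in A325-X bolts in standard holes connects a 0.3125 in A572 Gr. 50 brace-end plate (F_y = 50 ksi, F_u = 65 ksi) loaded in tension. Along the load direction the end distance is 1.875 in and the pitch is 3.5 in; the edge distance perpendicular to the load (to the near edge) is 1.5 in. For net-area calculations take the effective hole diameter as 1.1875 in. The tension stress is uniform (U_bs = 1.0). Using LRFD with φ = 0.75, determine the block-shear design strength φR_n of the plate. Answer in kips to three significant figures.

110 kips

Shear plane L_v = 1.875 + 4·3.5 = 15.88 in; A_gv = 15.88 × 0.3125 = 4.961 in².
A_nv = (15.88 − 4.5·1.1875) × 0.3125 = 3.291 in².
A_nt = (1.5 − 0.5·1.1875) × 0.3125 = 0.2832 in².
0.6 F_u A_nv = 128.3 kips; 0.6 F_y A_gv = 148.8 kips → shear rupture governs the shear term.
R_n = 128.3 + 1.0 × 65 × 0.2832 = 146.8 kips.
Design strength φR_n = 0.75 × 146.8 = 110 kips.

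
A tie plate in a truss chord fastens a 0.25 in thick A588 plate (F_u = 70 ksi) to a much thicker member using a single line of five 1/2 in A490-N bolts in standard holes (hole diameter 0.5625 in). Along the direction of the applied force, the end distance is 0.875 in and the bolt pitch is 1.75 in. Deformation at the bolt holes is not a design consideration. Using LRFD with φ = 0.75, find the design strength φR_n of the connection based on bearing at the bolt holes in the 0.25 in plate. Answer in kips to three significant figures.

Per bolt r_n = 1.5 l_c t F_u ≤ 3.0 d t F_u; upper limit = 3.0 × 0.5 × 0.25 × 70 = 26.25 kips.
Edge bolt: l_c = 0.875 − 0.5625/2 = 0.5938 in → 1.5 × 0.5938 × 0.25 × 70 = 15.59 → r_n = 15.59 kips.
Interior bolts: l_c = 1.75 − 0.5625 = 1.188 in → 1.5 × 1.188 × 0.25 × 70 = 31.17 → r_n = 26.25 kips.
R_n = 1 × 15.59 + 4 × 26.25 = 120.6 kips.
Design strength φR_n = 0.75 × 120.6 = 90.4 kips.

90.4 kips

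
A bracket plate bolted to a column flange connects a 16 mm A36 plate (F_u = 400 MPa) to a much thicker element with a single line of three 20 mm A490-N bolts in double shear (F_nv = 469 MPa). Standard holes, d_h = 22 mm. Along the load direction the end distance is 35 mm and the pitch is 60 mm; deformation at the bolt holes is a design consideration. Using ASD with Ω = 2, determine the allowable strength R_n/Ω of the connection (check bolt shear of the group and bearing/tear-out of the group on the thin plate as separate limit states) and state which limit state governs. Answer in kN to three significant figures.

Bolt shear: A_b = π·20²/4 = 314.2 mm²; R_n = 469 × 314.2 × 3 × 2 / 1000 = 884 kN → 884 / 2 = 442 kN.
Bearing (1.2 l_c t F_u ≤ 2.4 d t F_u): upper limit = 2.4·20·16·400 / 1000 = 307.2 kN.
  Edge l_c = 35 − 22/2 = 24 → r_n = 184.3 kN; interior l_c = 60 − 22 = 38 → r_n = 291.8 kN.
  R_n,bearing = 1·184.3 + 2·291.8 = 768 kN → 768 / 2 = 384 kN.
Bearing governs: 384 kN.

384 kN (bearing governs)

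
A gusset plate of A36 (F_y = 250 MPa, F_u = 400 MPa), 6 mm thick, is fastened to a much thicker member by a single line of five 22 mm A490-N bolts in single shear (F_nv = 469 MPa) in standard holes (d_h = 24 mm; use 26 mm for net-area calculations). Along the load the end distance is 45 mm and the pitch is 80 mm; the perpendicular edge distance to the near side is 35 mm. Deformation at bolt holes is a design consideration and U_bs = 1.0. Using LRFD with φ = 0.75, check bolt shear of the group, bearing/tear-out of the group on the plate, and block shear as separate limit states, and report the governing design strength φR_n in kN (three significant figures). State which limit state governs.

286 kN (block shear governs)

Bolt shear: A_b = π·22²/4 = 380.1 mm²; R_n = 469 × 380.1 × 5 × 1 / 1000 = 891.4 kN → 0.75 × 891.4 = 669 kN.
Bearing: edge l_c = 33, r_n = 95.04 kN; interior l_c = 56, r_n = 126.7 kN; R_n = 95.04 + 4·126.7 = 601.9 kN → 451 kN.
Block shear: A_gv = 2190, A_nv = 1488, A_nt = 132 mm²; R_n = min(0.6F_uA_nv, 0.6F_yA_gv) + U_bs·F_u·A_nt = 381.3 kN → 286 kN.
Block shear governs: 286 kN.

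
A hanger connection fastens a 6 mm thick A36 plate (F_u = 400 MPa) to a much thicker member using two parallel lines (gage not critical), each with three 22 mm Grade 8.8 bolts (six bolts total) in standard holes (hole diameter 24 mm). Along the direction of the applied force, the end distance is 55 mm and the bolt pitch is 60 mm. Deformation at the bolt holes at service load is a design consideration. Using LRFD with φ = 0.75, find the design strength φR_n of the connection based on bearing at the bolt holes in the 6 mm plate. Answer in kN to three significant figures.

Per bolt r_n = 1.2 l_c t F_u ≤ 2.4 d t F_u; upper limit = 2.4 × 22 × 6 × 400 / 1000 = 126.7 kN.
Edge bolt: l_c = 55 − 24/2 = 43 mm → 1.2 × 43 × 6 × 400 / 1000 = 123.8 → r_n = 123.8 kN.
Interior bolts: l_c = 60 − 24 = 36 mm → 1.2 × 36 × 6 × 400 / 1000 = 103.7 → r_n = 103.7 kN.
R_n = 2 × 123.8 + 4 × 103.7 = 662.4 kN.
Design strength φR_n = 0.75 × 662.4 = 497 kN.

497 kN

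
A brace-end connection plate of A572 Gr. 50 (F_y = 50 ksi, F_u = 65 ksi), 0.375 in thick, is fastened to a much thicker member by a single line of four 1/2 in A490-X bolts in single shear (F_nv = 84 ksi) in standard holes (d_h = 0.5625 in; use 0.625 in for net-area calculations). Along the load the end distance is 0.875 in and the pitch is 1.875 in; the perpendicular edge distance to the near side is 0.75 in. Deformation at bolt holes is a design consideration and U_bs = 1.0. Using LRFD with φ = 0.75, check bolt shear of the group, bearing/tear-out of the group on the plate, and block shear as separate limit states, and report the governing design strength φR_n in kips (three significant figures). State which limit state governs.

49.5 kips (bolt shear governs)

Bolt shear: A_b = π·0.5²/4 = 0.1963 in²; R_n = 84 × 0.1963 × 4 × 1 = 65.97 kips → 0.75 × 65.97 = 49.5 kips.
Bearing: edge l_c = 0.5938, r_n = 17.37 kips; interior l_c = 1.312, r_n = 29.25 kips; R_n = 17.37 + 3·29.25 = 105.1 kips → 78.8 kips.
Block shear: A_gv = 2.438, A_nv = 1.617, A_nt = 0.1641 in²; R_n = min(0.6F_uA_nv, 0.6F_yA_gv) + U_bs·F_u·A_nt = 73.73 kips → 55.3 kips.
Bolt shear governs: 49.5 kips.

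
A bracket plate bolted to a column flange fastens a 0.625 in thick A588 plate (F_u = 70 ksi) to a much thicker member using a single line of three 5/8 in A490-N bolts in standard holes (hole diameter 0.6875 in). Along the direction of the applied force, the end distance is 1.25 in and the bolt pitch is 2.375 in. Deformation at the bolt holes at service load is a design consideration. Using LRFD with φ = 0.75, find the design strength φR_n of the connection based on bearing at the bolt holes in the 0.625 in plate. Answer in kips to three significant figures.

Per bolt r_n = 1.2 l_c t F_u ≤ 2.4 d t F_u; upper limit = 2.4 × 0.625 × 0.625 × 70 = 65.62 kips.
Edge bolt: l_c = 1.25 − 0.6875/2 = 0.9062 in → 1.2 × 0.9062 × 0.625 × 70 = 47.58 → r_n = 47.58 kips.
Interior bolts: l_c = 2.375 − 0.6875 = 1.688 in → 1.2 × 1.688 × 0.625 × 70 = 88.59 → r_n = 65.62 kips.
R_n = 1 × 47.58 + 2 × 65.62 = 178.8 kips.
Design strength φR_n = 0.75 × 178.8 = 134 kips.

134 kips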